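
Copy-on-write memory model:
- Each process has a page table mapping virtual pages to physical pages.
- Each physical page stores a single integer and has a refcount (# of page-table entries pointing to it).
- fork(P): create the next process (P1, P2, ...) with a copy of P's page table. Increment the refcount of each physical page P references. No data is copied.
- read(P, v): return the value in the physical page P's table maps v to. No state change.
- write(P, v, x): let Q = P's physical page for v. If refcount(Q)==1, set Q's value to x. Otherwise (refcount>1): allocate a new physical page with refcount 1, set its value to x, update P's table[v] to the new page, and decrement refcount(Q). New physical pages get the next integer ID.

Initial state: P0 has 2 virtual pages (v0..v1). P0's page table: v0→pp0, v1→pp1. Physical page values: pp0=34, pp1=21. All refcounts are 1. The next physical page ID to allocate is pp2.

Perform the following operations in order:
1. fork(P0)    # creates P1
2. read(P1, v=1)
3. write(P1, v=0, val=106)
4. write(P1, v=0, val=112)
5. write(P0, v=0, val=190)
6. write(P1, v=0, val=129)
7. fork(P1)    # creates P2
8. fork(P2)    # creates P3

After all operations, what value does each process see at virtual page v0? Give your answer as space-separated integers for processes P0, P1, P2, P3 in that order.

Op 1: fork(P0) -> P1. 2 ppages; refcounts: pp0:2 pp1:2
Op 2: read(P1, v1) -> 21. No state change.
Op 3: write(P1, v0, 106). refcount(pp0)=2>1 -> COPY to pp2. 3 ppages; refcounts: pp0:1 pp1:2 pp2:1
Op 4: write(P1, v0, 112). refcount(pp2)=1 -> write in place. 3 ppages; refcounts: pp0:1 pp1:2 pp2:1
Op 5: write(P0, v0, 190). refcount(pp0)=1 -> write in place. 3 ppages; refcounts: pp0:1 pp1:2 pp2:1
Op 6: write(P1, v0, 129). refcount(pp2)=1 -> write in place. 3 ppages; refcounts: pp0:1 pp1:2 pp2:1
Op 7: fork(P1) -> P2. 3 ppages; refcounts: pp0:1 pp1:3 pp2:2
Op 8: fork(P2) -> P3. 3 ppages; refcounts: pp0:1 pp1:4 pp2:3
P0: v0 -> pp0 = 190
P1: v0 -> pp2 = 129
P2: v0 -> pp2 = 129
P3: v0 -> pp2 = 129

Answer: 190 129 129 129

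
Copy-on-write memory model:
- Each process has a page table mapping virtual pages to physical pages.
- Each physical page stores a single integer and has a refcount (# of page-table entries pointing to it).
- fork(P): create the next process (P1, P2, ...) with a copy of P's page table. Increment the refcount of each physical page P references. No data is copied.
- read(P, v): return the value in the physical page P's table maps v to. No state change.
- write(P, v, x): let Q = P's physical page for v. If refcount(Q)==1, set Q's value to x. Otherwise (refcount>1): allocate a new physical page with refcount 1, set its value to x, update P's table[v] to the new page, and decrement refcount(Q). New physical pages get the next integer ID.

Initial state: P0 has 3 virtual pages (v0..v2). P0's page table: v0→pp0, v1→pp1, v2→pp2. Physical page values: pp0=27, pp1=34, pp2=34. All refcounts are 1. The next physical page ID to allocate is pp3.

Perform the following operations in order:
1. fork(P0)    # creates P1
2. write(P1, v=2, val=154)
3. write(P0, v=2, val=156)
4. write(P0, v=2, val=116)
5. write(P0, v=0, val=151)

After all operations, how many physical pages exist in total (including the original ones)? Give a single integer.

Answer: 5

Derivation:
Op 1: fork(P0) -> P1. 3 ppages; refcounts: pp0:2 pp1:2 pp2:2
Op 2: write(P1, v2, 154). refcount(pp2)=2>1 -> COPY to pp3. 4 ppages; refcounts: pp0:2 pp1:2 pp2:1 pp3:1
Op 3: write(P0, v2, 156). refcount(pp2)=1 -> write in place. 4 ppages; refcounts: pp0:2 pp1:2 pp2:1 pp3:1
Op 4: write(P0, v2, 116). refcount(pp2)=1 -> write in place. 4 ppages; refcounts: pp0:2 pp1:2 pp2:1 pp3:1
Op 5: write(P0, v0, 151). refcount(pp0)=2>1 -> COPY to pp4. 5 ppages; refcounts: pp0:1 pp1:2 pp2:1 pp3:1 pp4:1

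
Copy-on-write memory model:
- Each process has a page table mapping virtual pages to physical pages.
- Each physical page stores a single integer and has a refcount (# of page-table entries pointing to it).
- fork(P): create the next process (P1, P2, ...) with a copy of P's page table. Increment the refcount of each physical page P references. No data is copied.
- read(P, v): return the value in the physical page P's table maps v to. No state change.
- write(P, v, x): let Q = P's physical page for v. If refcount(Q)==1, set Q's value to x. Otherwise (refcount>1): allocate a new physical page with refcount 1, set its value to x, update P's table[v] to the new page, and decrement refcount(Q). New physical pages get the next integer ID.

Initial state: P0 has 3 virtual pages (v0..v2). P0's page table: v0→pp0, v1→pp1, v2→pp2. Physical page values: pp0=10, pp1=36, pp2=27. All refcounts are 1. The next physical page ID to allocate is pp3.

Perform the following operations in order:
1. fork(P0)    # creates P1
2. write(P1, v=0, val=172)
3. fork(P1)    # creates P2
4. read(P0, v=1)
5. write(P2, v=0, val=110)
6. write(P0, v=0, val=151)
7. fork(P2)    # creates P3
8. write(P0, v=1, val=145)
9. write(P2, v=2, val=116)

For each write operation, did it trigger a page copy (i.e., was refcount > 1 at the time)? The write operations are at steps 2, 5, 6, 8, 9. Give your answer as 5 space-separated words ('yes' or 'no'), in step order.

Op 1: fork(P0) -> P1. 3 ppages; refcounts: pp0:2 pp1:2 pp2:2
Op 2: write(P1, v0, 172). refcount(pp0)=2>1 -> COPY to pp3. 4 ppages; refcounts: pp0:1 pp1:2 pp2:2 pp3:1
Op 3: fork(P1) -> P2. 4 ppages; refcounts: pp0:1 pp1:3 pp2:3 pp3:2
Op 4: read(P0, v1) -> 36. No state change.
Op 5: write(P2, v0, 110). refcount(pp3)=2>1 -> COPY to pp4. 5 ppages; refcounts: pp0:1 pp1:3 pp2:3 pp3:1 pp4:1
Op 6: write(P0, v0, 151). refcount(pp0)=1 -> write in place. 5 ppages; refcounts: pp0:1 pp1:3 pp2:3 pp3:1 pp4:1
Op 7: fork(P2) -> P3. 5 ppages; refcounts: pp0:1 pp1:4 pp2:4 pp3:1 pp4:2
Op 8: write(P0, v1, 145). refcount(pp1)=4>1 -> COPY to pp5. 6 ppages; refcounts: pp0:1 pp1:3 pp2:4 pp3:1 pp4:2 pp5:1
Op 9: write(P2, v2, 116). refcount(pp2)=4>1 -> COPY to pp6. 7 ppages; refcounts: pp0:1 pp1:3 pp2:3 pp3:1 pp4:2 pp5:1 pp6:1

yes yes no yes yes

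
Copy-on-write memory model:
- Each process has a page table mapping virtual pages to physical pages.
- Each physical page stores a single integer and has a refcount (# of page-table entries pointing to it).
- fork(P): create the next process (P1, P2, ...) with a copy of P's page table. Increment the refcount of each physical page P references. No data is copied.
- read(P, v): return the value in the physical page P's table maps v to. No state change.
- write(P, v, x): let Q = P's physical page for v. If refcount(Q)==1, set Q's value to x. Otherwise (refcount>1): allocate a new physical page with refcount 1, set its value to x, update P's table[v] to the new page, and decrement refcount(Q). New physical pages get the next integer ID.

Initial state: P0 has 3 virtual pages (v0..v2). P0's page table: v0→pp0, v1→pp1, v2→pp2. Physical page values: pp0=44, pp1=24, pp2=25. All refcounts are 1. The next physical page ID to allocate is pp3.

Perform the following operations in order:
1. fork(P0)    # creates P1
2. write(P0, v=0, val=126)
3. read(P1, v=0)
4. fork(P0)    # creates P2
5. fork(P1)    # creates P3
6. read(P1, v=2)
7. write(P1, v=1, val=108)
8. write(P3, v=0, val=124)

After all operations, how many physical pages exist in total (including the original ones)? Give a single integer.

Answer: 6

Derivation:
Op 1: fork(P0) -> P1. 3 ppages; refcounts: pp0:2 pp1:2 pp2:2
Op 2: write(P0, v0, 126). refcount(pp0)=2>1 -> COPY to pp3. 4 ppages; refcounts: pp0:1 pp1:2 pp2:2 pp3:1
Op 3: read(P1, v0) -> 44. No state change.
Op 4: fork(P0) -> P2. 4 ppages; refcounts: pp0:1 pp1:3 pp2:3 pp3:2
Op 5: fork(P1) -> P3. 4 ppages; refcounts: pp0:2 pp1:4 pp2:4 pp3:2
Op 6: read(P1, v2) -> 25. No state change.
Op 7: write(P1, v1, 108). refcount(pp1)=4>1 -> COPY to pp4. 5 ppages; refcounts: pp0:2 pp1:3 pp2:4 pp3:2 pp4:1
Op 8: write(P3, v0, 124). refcount(pp0)=2>1 -> COPY to pp5. 6 ppages; refcounts: pp0:1 pp1:3 pp2:4 pp3:2 pp4:1 pp5:1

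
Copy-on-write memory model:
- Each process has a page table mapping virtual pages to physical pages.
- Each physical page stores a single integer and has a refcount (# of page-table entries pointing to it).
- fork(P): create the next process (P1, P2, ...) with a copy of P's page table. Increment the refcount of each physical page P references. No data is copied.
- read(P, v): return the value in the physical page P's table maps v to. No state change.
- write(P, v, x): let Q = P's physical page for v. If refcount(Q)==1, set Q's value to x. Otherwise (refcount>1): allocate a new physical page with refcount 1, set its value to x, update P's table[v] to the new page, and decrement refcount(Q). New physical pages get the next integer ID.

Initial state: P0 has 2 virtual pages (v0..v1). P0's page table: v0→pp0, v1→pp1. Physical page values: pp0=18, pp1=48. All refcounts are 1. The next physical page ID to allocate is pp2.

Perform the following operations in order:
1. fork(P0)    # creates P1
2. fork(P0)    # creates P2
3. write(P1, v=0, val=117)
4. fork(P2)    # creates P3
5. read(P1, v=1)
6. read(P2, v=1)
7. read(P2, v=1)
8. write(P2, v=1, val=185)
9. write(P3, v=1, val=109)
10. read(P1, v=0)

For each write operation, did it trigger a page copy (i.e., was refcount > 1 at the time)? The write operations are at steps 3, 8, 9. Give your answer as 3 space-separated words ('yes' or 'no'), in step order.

Op 1: fork(P0) -> P1. 2 ppages; refcounts: pp0:2 pp1:2
Op 2: fork(P0) -> P2. 2 ppages; refcounts: pp0:3 pp1:3
Op 3: write(P1, v0, 117). refcount(pp0)=3>1 -> COPY to pp2. 3 ppages; refcounts: pp0:2 pp1:3 pp2:1
Op 4: fork(P2) -> P3. 3 ppages; refcounts: pp0:3 pp1:4 pp2:1
Op 5: read(P1, v1) -> 48. No state change.
Op 6: read(P2, v1) -> 48. No state change.
Op 7: read(P2, v1) -> 48. No state change.
Op 8: write(P2, v1, 185). refcount(pp1)=4>1 -> COPY to pp3. 4 ppages; refcounts: pp0:3 pp1:3 pp2:1 pp3:1
Op 9: write(P3, v1, 109). refcount(pp1)=3>1 -> COPY to pp4. 5 ppages; refcounts: pp0:3 pp1:2 pp2:1 pp3:1 pp4:1
Op 10: read(P1, v0) -> 117. No state change.

yes yes yes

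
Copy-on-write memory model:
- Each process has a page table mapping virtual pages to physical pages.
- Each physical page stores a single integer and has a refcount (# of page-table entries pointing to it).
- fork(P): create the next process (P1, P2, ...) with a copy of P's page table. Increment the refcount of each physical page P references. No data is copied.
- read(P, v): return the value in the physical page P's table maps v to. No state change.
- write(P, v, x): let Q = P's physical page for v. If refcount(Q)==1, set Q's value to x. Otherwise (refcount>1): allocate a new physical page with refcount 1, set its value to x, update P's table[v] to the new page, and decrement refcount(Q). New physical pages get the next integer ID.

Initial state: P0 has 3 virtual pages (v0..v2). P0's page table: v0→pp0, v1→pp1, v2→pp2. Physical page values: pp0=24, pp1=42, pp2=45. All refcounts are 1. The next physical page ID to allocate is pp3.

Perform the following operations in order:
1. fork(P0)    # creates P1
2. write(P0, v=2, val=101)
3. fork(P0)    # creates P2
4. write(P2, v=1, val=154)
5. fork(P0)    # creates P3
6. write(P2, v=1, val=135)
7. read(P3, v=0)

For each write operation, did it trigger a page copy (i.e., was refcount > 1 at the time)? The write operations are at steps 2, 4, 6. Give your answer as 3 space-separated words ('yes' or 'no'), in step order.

Op 1: fork(P0) -> P1. 3 ppages; refcounts: pp0:2 pp1:2 pp2:2
Op 2: write(P0, v2, 101). refcount(pp2)=2>1 -> COPY to pp3. 4 ppages; refcounts: pp0:2 pp1:2 pp2:1 pp3:1
Op 3: fork(P0) -> P2. 4 ppages; refcounts: pp0:3 pp1:3 pp2:1 pp3:2
Op 4: write(P2, v1, 154). refcount(pp1)=3>1 -> COPY to pp4. 5 ppages; refcounts: pp0:3 pp1:2 pp2:1 pp3:2 pp4:1
Op 5: fork(P0) -> P3. 5 ppages; refcounts: pp0:4 pp1:3 pp2:1 pp3:3 pp4:1
Op 6: write(P2, v1, 135). refcount(pp4)=1 -> write in place. 5 ppages; refcounts: pp0:4 pp1:3 pp2:1 pp3:3 pp4:1
Op 7: read(P3, v0) -> 24. No state change.

yes yes no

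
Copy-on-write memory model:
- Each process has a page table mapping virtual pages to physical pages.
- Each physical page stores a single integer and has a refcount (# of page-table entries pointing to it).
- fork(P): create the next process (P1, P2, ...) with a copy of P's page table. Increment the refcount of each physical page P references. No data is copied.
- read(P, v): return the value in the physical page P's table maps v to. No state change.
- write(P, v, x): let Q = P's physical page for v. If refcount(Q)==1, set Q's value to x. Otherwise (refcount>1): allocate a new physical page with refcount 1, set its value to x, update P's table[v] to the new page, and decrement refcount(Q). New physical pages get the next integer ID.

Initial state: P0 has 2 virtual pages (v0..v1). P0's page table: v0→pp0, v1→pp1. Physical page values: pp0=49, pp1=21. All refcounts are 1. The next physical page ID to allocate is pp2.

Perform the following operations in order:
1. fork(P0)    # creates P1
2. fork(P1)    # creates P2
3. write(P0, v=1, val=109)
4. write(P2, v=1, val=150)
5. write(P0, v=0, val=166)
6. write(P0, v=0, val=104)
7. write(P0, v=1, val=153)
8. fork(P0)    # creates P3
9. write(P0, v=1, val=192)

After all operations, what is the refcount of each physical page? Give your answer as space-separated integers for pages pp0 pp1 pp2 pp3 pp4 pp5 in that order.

Op 1: fork(P0) -> P1. 2 ppages; refcounts: pp0:2 pp1:2
Op 2: fork(P1) -> P2. 2 ppages; refcounts: pp0:3 pp1:3
Op 3: write(P0, v1, 109). refcount(pp1)=3>1 -> COPY to pp2. 3 ppages; refcounts: pp0:3 pp1:2 pp2:1
Op 4: write(P2, v1, 150). refcount(pp1)=2>1 -> COPY to pp3. 4 ppages; refcounts: pp0:3 pp1:1 pp2:1 pp3:1
Op 5: write(P0, v0, 166). refcount(pp0)=3>1 -> COPY to pp4. 5 ppages; refcounts: pp0:2 pp1:1 pp2:1 pp3:1 pp4:1
Op 6: write(P0, v0, 104). refcount(pp4)=1 -> write in place. 5 ppages; refcounts: pp0:2 pp1:1 pp2:1 pp3:1 pp4:1
Op 7: write(P0, v1, 153). refcount(pp2)=1 -> write in place. 5 ppages; refcounts: pp0:2 pp1:1 pp2:1 pp3:1 pp4:1
Op 8: fork(P0) -> P3. 5 ppages; refcounts: pp0:2 pp1:1 pp2:2 pp3:1 pp4:2
Op 9: write(P0, v1, 192). refcount(pp2)=2>1 -> COPY to pp5. 6 ppages; refcounts: pp0:2 pp1:1 pp2:1 pp3:1 pp4:2 pp5:1

Answer: 2 1 1 1 2 1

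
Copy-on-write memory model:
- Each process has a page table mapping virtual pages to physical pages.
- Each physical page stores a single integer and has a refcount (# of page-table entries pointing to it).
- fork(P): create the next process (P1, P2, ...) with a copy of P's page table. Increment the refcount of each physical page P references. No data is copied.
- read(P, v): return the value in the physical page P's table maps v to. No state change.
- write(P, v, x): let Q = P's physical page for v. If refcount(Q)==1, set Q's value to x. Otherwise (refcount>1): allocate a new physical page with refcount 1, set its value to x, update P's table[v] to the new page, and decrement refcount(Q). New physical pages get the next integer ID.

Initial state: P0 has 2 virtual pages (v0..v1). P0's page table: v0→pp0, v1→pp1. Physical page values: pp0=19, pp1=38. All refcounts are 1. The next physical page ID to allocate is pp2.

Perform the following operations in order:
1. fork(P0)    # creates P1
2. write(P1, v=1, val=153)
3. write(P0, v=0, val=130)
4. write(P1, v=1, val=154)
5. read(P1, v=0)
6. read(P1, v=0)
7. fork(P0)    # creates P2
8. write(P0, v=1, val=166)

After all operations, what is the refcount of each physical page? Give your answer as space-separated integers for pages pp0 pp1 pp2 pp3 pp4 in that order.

Answer: 1 1 1 2 1

Derivation:
Op 1: fork(P0) -> P1. 2 ppages; refcounts: pp0:2 pp1:2
Op 2: write(P1, v1, 153). refcount(pp1)=2>1 -> COPY to pp2. 3 ppages; refcounts: pp0:2 pp1:1 pp2:1
Op 3: write(P0, v0, 130). refcount(pp0)=2>1 -> COPY to pp3. 4 ppages; refcounts: pp0:1 pp1:1 pp2:1 pp3:1
Op 4: write(P1, v1, 154). refcount(pp2)=1 -> write in place. 4 ppages; refcounts: pp0:1 pp1:1 pp2:1 pp3:1
Op 5: read(P1, v0) -> 19. No state change.
Op 6: read(P1, v0) -> 19. No state change.
Op 7: fork(P0) -> P2. 4 ppages; refcounts: pp0:1 pp1:2 pp2:1 pp3:2
Op 8: write(P0, v1, 166). refcount(pp1)=2>1 -> COPY to pp4. 5 ppages; refcounts: pp0:1 pp1:1 pp2:1 pp3:2 pp4:1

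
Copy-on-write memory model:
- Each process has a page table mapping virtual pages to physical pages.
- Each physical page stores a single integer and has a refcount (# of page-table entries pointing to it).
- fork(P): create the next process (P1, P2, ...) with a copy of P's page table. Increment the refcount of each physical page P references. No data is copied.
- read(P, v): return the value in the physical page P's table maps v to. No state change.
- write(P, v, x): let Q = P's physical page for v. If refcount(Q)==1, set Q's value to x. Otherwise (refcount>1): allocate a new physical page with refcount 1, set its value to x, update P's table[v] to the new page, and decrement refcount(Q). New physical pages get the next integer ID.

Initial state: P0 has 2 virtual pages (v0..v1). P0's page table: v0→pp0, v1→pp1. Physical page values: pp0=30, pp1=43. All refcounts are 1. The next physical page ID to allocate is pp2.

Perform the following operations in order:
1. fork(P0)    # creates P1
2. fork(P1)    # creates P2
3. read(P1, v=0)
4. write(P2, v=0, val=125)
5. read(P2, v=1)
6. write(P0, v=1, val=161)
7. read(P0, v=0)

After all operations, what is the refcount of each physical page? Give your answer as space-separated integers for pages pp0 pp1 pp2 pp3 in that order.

Answer: 2 2 1 1

Derivation:
Op 1: fork(P0) -> P1. 2 ppages; refcounts: pp0:2 pp1:2
Op 2: fork(P1) -> P2. 2 ppages; refcounts: pp0:3 pp1:3
Op 3: read(P1, v0) -> 30. No state change.
Op 4: write(P2, v0, 125). refcount(pp0)=3>1 -> COPY to pp2. 3 ppages; refcounts: pp0:2 pp1:3 pp2:1
Op 5: read(P2, v1) -> 43. No state change.
Op 6: write(P0, v1, 161). refcount(pp1)=3>1 -> COPY to pp3. 4 ppages; refcounts: pp0:2 pp1:2 pp2:1 pp3:1
Op 7: read(P0, v0) -> 30. No state change.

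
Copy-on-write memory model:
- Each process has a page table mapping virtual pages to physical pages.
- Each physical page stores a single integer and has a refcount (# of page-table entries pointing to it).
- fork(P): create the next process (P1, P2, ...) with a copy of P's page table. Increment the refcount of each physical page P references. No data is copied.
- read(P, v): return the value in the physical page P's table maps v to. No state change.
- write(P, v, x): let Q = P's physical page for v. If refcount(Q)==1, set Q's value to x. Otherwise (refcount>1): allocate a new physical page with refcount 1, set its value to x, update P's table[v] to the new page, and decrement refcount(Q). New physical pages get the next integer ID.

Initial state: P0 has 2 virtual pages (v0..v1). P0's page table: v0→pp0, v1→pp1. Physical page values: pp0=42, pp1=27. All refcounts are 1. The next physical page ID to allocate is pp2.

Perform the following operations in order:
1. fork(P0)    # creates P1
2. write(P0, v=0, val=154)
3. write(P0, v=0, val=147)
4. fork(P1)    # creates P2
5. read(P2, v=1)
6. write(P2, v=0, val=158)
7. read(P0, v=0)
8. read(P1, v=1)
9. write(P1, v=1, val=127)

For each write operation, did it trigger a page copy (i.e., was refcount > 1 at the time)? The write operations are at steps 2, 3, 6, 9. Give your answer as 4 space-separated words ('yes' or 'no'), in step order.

Op 1: fork(P0) -> P1. 2 ppages; refcounts: pp0:2 pp1:2
Op 2: write(P0, v0, 154). refcount(pp0)=2>1 -> COPY to pp2. 3 ppages; refcounts: pp0:1 pp1:2 pp2:1
Op 3: write(P0, v0, 147). refcount(pp2)=1 -> write in place. 3 ppages; refcounts: pp0:1 pp1:2 pp2:1
Op 4: fork(P1) -> P2. 3 ppages; refcounts: pp0:2 pp1:3 pp2:1
Op 5: read(P2, v1) -> 27. No state change.
Op 6: write(P2, v0, 158). refcount(pp0)=2>1 -> COPY to pp3. 4 ppages; refcounts: pp0:1 pp1:3 pp2:1 pp3:1
Op 7: read(P0, v0) -> 147. No state change.
Op 8: read(P1, v1) -> 27. No state change.
Op 9: write(P1, v1, 127). refcount(pp1)=3>1 -> COPY to pp4. 5 ppages; refcounts: pp0:1 pp1:2 pp2:1 pp3:1 pp4:1

yes no yes yes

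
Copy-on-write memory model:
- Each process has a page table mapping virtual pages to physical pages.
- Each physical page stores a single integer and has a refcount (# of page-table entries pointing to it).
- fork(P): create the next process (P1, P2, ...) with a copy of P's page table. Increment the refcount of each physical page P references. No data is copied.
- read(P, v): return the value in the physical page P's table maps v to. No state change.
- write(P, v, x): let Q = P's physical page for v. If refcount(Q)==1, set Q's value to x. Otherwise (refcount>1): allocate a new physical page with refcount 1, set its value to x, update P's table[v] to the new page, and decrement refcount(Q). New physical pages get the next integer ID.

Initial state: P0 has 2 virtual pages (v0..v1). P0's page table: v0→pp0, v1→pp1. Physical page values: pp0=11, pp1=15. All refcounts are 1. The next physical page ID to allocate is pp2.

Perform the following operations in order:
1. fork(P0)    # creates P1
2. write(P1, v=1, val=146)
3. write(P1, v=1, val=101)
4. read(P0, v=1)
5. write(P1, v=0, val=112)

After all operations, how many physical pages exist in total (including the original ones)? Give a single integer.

Answer: 4

Derivation:
Op 1: fork(P0) -> P1. 2 ppages; refcounts: pp0:2 pp1:2
Op 2: write(P1, v1, 146). refcount(pp1)=2>1 -> COPY to pp2. 3 ppages; refcounts: pp0:2 pp1:1 pp2:1
Op 3: write(P1, v1, 101). refcount(pp2)=1 -> write in place. 3 ppages; refcounts: pp0:2 pp1:1 pp2:1
Op 4: read(P0, v1) -> 15. No state change.
Op 5: write(P1, v0, 112). refcount(pp0)=2>1 -> COPY to pp3. 4 ppages; refcounts: pp0:1 pp1:1 pp2:1 pp3:1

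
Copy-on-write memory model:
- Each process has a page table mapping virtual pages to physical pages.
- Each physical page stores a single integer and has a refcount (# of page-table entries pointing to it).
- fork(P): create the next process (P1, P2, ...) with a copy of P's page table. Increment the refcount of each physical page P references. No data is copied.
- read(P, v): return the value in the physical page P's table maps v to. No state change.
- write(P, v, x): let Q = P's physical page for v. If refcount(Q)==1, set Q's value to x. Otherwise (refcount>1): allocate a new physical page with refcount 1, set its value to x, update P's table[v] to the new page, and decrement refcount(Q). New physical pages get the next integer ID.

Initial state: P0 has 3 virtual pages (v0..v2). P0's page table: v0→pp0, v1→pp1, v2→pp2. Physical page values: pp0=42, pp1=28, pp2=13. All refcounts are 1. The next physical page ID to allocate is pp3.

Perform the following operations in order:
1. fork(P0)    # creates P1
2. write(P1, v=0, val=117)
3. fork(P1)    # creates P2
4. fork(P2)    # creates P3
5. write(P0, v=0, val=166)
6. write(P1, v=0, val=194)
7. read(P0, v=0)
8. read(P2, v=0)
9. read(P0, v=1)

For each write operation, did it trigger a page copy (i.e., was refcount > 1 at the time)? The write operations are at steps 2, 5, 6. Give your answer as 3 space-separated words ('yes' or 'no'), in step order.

Op 1: fork(P0) -> P1. 3 ppages; refcounts: pp0:2 pp1:2 pp2:2
Op 2: write(P1, v0, 117). refcount(pp0)=2>1 -> COPY to pp3. 4 ppages; refcounts: pp0:1 pp1:2 pp2:2 pp3:1
Op 3: fork(P1) -> P2. 4 ppages; refcounts: pp0:1 pp1:3 pp2:3 pp3:2
Op 4: fork(P2) -> P3. 4 ppages; refcounts: pp0:1 pp1:4 pp2:4 pp3:3
Op 5: write(P0, v0, 166). refcount(pp0)=1 -> write in place. 4 ppages; refcounts: pp0:1 pp1:4 pp2:4 pp3:3
Op 6: write(P1, v0, 194). refcount(pp3)=3>1 -> COPY to pp4. 5 ppages; refcounts: pp0:1 pp1:4 pp2:4 pp3:2 pp4:1
Op 7: read(P0, v0) -> 166. No state change.
Op 8: read(P2, v0) -> 117. No state change.
Op 9: read(P0, v1) -> 28. No state change.

yes no yes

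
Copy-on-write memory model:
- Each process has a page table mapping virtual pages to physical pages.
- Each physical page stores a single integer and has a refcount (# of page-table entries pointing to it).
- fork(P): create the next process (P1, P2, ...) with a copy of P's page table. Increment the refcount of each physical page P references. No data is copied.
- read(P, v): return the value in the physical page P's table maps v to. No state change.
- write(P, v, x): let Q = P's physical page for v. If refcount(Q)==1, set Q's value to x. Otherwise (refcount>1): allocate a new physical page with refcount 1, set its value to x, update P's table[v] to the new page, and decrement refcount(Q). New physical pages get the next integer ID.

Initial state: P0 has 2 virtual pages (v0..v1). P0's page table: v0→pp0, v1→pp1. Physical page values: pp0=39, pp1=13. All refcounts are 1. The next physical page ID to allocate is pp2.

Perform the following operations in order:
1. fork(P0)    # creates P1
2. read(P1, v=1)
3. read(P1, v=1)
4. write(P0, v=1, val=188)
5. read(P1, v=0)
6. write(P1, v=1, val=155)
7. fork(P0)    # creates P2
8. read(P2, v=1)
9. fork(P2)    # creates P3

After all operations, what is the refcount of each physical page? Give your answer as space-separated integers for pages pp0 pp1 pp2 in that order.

Op 1: fork(P0) -> P1. 2 ppages; refcounts: pp0:2 pp1:2
Op 2: read(P1, v1) -> 13. No state change.
Op 3: read(P1, v1) -> 13. No state change.
Op 4: write(P0, v1, 188). refcount(pp1)=2>1 -> COPY to pp2. 3 ppages; refcounts: pp0:2 pp1:1 pp2:1
Op 5: read(P1, v0) -> 39. No state change.
Op 6: write(P1, v1, 155). refcount(pp1)=1 -> write in place. 3 ppages; refcounts: pp0:2 pp1:1 pp2:1
Op 7: fork(P0) -> P2. 3 ppages; refcounts: pp0:3 pp1:1 pp2:2
Op 8: read(P2, v1) -> 188. No state change.
Op 9: fork(P2) -> P3. 3 ppages; refcounts: pp0:4 pp1:1 pp2:3

Answer: 4 1 3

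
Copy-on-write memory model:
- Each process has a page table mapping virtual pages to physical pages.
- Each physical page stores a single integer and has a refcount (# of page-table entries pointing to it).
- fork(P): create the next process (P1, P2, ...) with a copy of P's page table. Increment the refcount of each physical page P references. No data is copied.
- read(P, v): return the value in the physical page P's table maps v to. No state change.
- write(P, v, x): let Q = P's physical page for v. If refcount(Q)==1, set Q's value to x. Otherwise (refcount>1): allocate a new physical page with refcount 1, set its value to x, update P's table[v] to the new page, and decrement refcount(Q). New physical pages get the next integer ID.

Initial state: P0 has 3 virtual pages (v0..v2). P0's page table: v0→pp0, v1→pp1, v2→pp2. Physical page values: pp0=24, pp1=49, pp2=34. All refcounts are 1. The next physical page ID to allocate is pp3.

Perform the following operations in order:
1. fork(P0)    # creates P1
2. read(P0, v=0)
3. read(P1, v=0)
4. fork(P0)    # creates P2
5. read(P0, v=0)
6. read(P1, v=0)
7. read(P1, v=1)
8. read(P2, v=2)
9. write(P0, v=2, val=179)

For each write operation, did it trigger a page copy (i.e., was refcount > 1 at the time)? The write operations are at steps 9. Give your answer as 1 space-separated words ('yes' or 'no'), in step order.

Op 1: fork(P0) -> P1. 3 ppages; refcounts: pp0:2 pp1:2 pp2:2
Op 2: read(P0, v0) -> 24. No state change.
Op 3: read(P1, v0) -> 24. No state change.
Op 4: fork(P0) -> P2. 3 ppages; refcounts: pp0:3 pp1:3 pp2:3
Op 5: read(P0, v0) -> 24. No state change.
Op 6: read(P1, v0) -> 24. No state change.
Op 7: read(P1, v1) -> 49. No state change.
Op 8: read(P2, v2) -> 34. No state change.
Op 9: write(P0, v2, 179). refcount(pp2)=3>1 -> COPY to pp3. 4 ppages; refcounts: pp0:3 pp1:3 pp2:2 pp3:1

yes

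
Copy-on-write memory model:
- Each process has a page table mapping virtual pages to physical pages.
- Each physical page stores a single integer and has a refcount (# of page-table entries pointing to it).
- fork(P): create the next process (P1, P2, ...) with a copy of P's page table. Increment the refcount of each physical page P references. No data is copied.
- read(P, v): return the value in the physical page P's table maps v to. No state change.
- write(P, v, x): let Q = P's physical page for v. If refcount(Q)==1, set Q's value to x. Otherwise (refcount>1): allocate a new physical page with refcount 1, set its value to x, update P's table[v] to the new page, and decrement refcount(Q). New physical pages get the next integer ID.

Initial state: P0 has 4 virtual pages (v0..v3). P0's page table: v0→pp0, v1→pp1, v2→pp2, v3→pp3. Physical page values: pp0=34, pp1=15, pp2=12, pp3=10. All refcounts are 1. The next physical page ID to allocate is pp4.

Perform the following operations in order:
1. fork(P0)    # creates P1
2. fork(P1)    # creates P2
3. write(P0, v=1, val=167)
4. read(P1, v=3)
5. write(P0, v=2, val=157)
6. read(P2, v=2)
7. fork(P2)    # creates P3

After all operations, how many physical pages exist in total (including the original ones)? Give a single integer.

Op 1: fork(P0) -> P1. 4 ppages; refcounts: pp0:2 pp1:2 pp2:2 pp3:2
Op 2: fork(P1) -> P2. 4 ppages; refcounts: pp0:3 pp1:3 pp2:3 pp3:3
Op 3: write(P0, v1, 167). refcount(pp1)=3>1 -> COPY to pp4. 5 ppages; refcounts: pp0:3 pp1:2 pp2:3 pp3:3 pp4:1
Op 4: read(P1, v3) -> 10. No state change.
Op 5: write(P0, v2, 157). refcount(pp2)=3>1 -> COPY to pp5. 6 ppages; refcounts: pp0:3 pp1:2 pp2:2 pp3:3 pp4:1 pp5:1
Op 6: read(P2, v2) -> 12. No state change.
Op 7: fork(P2) -> P3. 6 ppages; refcounts: pp0:4 pp1:3 pp2:3 pp3:4 pp4:1 pp5:1

Answer: 6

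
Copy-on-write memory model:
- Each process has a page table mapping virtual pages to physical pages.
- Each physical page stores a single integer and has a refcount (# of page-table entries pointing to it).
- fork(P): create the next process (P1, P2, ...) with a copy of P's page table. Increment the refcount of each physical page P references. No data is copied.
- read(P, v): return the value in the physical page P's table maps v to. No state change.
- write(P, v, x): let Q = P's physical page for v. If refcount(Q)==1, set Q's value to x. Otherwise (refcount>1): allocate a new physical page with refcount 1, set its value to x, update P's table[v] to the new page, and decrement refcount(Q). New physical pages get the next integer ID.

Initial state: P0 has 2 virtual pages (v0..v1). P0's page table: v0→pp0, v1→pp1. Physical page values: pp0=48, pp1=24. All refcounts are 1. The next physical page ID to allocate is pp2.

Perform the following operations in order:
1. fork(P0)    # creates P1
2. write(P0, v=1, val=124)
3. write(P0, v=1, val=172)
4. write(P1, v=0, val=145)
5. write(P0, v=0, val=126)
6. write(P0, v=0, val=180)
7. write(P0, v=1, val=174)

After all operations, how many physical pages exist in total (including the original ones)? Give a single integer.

Op 1: fork(P0) -> P1. 2 ppages; refcounts: pp0:2 pp1:2
Op 2: write(P0, v1, 124). refcount(pp1)=2>1 -> COPY to pp2. 3 ppages; refcounts: pp0:2 pp1:1 pp2:1
Op 3: write(P0, v1, 172). refcount(pp2)=1 -> write in place. 3 ppages; refcounts: pp0:2 pp1:1 pp2:1
Op 4: write(P1, v0, 145). refcount(pp0)=2>1 -> COPY to pp3. 4 ppages; refcounts: pp0:1 pp1:1 pp2:1 pp3:1
Op 5: write(P0, v0, 126). refcount(pp0)=1 -> write in place. 4 ppages; refcounts: pp0:1 pp1:1 pp2:1 pp3:1
Op 6: write(P0, v0, 180). refcount(pp0)=1 -> write in place. 4 ppages; refcounts: pp0:1 pp1:1 pp2:1 pp3:1
Op 7: write(P0, v1, 174). refcount(pp2)=1 -> write in place. 4 ppages; refcounts: pp0:1 pp1:1 pp2:1 pp3:1

Answer: 4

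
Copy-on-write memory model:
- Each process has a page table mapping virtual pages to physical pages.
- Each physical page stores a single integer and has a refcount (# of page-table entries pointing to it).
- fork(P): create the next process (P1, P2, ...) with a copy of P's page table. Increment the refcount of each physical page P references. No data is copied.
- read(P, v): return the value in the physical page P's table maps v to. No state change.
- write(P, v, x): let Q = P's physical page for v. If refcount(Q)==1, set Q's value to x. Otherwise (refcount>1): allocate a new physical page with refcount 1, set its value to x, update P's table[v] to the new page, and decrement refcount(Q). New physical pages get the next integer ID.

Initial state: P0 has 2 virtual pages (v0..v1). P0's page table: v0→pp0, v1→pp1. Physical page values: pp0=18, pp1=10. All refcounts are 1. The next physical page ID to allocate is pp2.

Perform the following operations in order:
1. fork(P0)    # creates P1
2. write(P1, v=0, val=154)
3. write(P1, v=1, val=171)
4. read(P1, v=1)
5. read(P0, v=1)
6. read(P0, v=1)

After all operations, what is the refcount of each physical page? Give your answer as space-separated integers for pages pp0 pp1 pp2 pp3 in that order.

Answer: 1 1 1 1

Derivation:
Op 1: fork(P0) -> P1. 2 ppages; refcounts: pp0:2 pp1:2
Op 2: write(P1, v0, 154). refcount(pp0)=2>1 -> COPY to pp2. 3 ppages; refcounts: pp0:1 pp1:2 pp2:1
Op 3: write(P1, v1, 171). refcount(pp1)=2>1 -> COPY to pp3. 4 ppages; refcounts: pp0:1 pp1:1 pp2:1 pp3:1
Op 4: read(P1, v1) -> 171. No state change.
Op 5: read(P0, v1) -> 10. No state change.
Op 6: read(P0, v1) -> 10. No state change.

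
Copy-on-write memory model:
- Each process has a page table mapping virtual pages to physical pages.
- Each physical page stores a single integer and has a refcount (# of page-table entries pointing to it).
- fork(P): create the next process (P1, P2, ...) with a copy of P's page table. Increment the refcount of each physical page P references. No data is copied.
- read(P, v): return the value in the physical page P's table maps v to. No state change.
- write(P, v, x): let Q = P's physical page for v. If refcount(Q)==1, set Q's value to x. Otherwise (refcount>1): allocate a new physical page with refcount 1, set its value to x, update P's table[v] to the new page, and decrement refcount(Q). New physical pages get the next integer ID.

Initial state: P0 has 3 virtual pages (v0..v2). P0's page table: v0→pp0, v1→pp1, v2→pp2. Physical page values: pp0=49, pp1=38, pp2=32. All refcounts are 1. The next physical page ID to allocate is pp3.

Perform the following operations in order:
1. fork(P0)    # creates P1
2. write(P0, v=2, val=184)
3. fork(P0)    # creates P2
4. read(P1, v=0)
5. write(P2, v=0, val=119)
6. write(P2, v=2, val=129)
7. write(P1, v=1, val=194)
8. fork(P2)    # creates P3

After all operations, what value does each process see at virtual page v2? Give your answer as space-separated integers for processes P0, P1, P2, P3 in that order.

Answer: 184 32 129 129

Derivation:
Op 1: fork(P0) -> P1. 3 ppages; refcounts: pp0:2 pp1:2 pp2:2
Op 2: write(P0, v2, 184). refcount(pp2)=2>1 -> COPY to pp3. 4 ppages; refcounts: pp0:2 pp1:2 pp2:1 pp3:1
Op 3: fork(P0) -> P2. 4 ppages; refcounts: pp0:3 pp1:3 pp2:1 pp3:2
Op 4: read(P1, v0) -> 49. No state change.
Op 5: write(P2, v0, 119). refcount(pp0)=3>1 -> COPY to pp4. 5 ppages; refcounts: pp0:2 pp1:3 pp2:1 pp3:2 pp4:1
Op 6: write(P2, v2, 129). refcount(pp3)=2>1 -> COPY to pp5. 6 ppages; refcounts: pp0:2 pp1:3 pp2:1 pp3:1 pp4:1 pp5:1
Op 7: write(P1, v1, 194). refcount(pp1)=3>1 -> COPY to pp6. 7 ppages; refcounts: pp0:2 pp1:2 pp2:1 pp3:1 pp4:1 pp5:1 pp6:1
Op 8: fork(P2) -> P3. 7 ppages; refcounts: pp0:2 pp1:3 pp2:1 pp3:1 pp4:2 pp5:2 pp6:1
P0: v2 -> pp3 = 184
P1: v2 -> pp2 = 32
P2: v2 -> pp5 = 129
P3: v2 -> pp5 = 129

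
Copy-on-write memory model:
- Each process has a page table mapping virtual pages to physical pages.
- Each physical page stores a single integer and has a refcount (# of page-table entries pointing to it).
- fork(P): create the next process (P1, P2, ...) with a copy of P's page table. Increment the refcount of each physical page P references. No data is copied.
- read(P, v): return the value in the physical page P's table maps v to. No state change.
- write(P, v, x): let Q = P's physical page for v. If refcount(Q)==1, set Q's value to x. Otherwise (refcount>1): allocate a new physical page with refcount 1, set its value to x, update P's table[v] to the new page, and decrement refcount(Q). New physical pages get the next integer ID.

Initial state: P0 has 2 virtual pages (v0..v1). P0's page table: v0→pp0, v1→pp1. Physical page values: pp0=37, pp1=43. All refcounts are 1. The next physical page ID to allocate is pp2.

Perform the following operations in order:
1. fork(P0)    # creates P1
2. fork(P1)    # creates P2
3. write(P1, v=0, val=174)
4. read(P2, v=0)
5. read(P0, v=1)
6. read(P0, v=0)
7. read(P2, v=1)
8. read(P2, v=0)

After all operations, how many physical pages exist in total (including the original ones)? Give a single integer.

Op 1: fork(P0) -> P1. 2 ppages; refcounts: pp0:2 pp1:2
Op 2: fork(P1) -> P2. 2 ppages; refcounts: pp0:3 pp1:3
Op 3: write(P1, v0, 174). refcount(pp0)=3>1 -> COPY to pp2. 3 ppages; refcounts: pp0:2 pp1:3 pp2:1
Op 4: read(P2, v0) -> 37. No state change.
Op 5: read(P0, v1) -> 43. No state change.
Op 6: read(P0, v0) -> 37. No state change.
Op 7: read(P2, v1) -> 43. No state change.
Op 8: read(P2, v0) -> 37. No state change.

Answer: 3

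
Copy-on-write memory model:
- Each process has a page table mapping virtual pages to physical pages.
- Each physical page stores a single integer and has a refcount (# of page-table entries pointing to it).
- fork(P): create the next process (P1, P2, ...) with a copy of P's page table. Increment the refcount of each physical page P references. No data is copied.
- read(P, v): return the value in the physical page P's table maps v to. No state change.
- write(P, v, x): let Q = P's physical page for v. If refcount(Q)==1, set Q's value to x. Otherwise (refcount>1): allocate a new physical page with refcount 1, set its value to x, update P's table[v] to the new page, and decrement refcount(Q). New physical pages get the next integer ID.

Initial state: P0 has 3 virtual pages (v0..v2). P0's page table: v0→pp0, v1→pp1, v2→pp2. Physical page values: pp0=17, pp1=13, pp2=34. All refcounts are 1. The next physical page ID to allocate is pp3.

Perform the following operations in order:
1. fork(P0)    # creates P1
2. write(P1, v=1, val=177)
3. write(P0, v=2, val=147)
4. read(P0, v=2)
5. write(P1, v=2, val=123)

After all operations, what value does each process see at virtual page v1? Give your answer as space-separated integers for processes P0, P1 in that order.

Answer: 13 177

Derivation:
Op 1: fork(P0) -> P1. 3 ppages; refcounts: pp0:2 pp1:2 pp2:2
Op 2: write(P1, v1, 177). refcount(pp1)=2>1 -> COPY to pp3. 4 ppages; refcounts: pp0:2 pp1:1 pp2:2 pp3:1
Op 3: write(P0, v2, 147). refcount(pp2)=2>1 -> COPY to pp4. 5 ppages; refcounts: pp0:2 pp1:1 pp2:1 pp3:1 pp4:1
Op 4: read(P0, v2) -> 147. No state change.
Op 5: write(P1, v2, 123). refcount(pp2)=1 -> write in place. 5 ppages; refcounts: pp0:2 pp1:1 pp2:1 pp3:1 pp4:1
P0: v1 -> pp1 = 13
P1: v1 -> pp3 = 177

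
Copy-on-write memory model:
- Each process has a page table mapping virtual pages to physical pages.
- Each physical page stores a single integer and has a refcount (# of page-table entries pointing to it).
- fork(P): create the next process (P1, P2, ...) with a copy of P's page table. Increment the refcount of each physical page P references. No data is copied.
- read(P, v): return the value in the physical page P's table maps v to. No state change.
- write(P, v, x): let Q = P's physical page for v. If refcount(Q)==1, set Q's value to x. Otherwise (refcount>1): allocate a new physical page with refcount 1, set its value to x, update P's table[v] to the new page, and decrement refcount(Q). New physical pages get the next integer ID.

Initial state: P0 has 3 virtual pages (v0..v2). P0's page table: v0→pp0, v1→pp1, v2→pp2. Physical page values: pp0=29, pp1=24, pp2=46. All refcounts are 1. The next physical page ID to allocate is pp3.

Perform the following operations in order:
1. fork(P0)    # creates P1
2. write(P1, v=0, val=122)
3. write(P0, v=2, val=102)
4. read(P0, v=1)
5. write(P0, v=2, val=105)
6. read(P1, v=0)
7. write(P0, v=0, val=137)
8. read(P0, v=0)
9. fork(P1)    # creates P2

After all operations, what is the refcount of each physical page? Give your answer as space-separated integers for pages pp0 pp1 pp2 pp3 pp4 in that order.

Answer: 1 3 2 2 1

Derivation:
Op 1: fork(P0) -> P1. 3 ppages; refcounts: pp0:2 pp1:2 pp2:2
Op 2: write(P1, v0, 122). refcount(pp0)=2>1 -> COPY to pp3. 4 ppages; refcounts: pp0:1 pp1:2 pp2:2 pp3:1
Op 3: write(P0, v2, 102). refcount(pp2)=2>1 -> COPY to pp4. 5 ppages; refcounts: pp0:1 pp1:2 pp2:1 pp3:1 pp4:1
Op 4: read(P0, v1) -> 24. No state change.
Op 5: write(P0, v2, 105). refcount(pp4)=1 -> write in place. 5 ppages; refcounts: pp0:1 pp1:2 pp2:1 pp3:1 pp4:1
Op 6: read(P1, v0) -> 122. No state change.
Op 7: write(P0, v0, 137). refcount(pp0)=1 -> write in place. 5 ppages; refcounts: pp0:1 pp1:2 pp2:1 pp3:1 pp4:1
Op 8: read(P0, v0) -> 137. No state change.
Op 9: fork(P1) -> P2. 5 ppages; refcounts: pp0:1 pp1:3 pp2:2 pp3:2 pp4:1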